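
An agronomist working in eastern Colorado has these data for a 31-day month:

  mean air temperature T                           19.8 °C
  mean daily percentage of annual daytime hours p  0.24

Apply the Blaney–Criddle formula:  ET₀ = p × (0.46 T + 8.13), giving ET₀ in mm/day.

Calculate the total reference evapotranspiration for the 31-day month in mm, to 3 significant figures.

ET₀ = 0.24 × (0.46 × 19.8 + 8.13) = 0.24 × 17.238 = 4.1371 mm/d
Monthly total = 4.1371 × 31 = 128.250 mm

128 mm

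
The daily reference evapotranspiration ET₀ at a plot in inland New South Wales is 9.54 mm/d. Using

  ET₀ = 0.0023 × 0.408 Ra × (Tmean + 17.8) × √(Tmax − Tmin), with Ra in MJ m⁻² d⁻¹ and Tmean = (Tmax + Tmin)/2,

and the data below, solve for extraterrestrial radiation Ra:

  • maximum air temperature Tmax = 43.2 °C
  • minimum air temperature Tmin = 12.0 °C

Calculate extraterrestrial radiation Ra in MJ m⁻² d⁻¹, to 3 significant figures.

Tmean = (43.2+12.0)/2 = 27.60 °C; ΔT = 31.2
Ra = ET₀ / [0.0023 × 0.408 × (Tmean+17.8) × √ΔT]
   = 9.54 / (0.0023 × 0.408 × 45.40 × 5.5857) = 40.089 MJ m⁻² d⁻¹

40.1 MJ m⁻² d⁻¹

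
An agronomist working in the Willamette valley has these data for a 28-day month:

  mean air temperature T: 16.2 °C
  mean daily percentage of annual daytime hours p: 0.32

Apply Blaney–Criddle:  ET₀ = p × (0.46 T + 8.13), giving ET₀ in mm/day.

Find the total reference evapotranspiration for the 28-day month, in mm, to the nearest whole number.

ET₀ = 0.32 × (0.46 × 16.2 + 8.13) = 0.32 × 15.582 = 4.9862 mm/d
Monthly total = 4.9862 × 28 = 139.614 mm

140 mm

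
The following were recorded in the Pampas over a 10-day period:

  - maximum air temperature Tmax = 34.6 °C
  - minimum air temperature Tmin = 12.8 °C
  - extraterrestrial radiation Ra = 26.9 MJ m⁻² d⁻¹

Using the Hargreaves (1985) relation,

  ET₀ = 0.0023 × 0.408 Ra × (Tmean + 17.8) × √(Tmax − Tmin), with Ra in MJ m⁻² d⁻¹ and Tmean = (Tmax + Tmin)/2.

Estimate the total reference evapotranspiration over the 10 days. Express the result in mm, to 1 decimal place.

Tmean = (34.6 + 12.8)/2 = 23.70 °C
0.408 Ra = 0.408 × 26.9 = 10.9752 mm/d equivalent
ET₀ = 0.0023 × 10.9752 × (23.70 + 17.8) × √21.8 = 0.0023 × 10.9752 × 41.50 × 4.6690 = 4.8912 mm/d
Over 10 days: 4.8912 × 10 = 48.912 mm

48.9 mm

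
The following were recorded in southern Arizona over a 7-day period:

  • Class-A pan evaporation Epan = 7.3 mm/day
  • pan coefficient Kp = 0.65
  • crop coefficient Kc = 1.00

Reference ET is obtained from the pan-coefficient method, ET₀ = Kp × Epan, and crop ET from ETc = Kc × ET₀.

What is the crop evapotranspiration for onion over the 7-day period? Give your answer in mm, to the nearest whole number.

ET₀ = 0.65 × 7.3 = 4.7450 mm/d
ETc = Kc × ET₀ = 1.00 × 4.7450 = 4.7450 mm/d
Over 7 days: 4.7450 × 7 = 33.215 mm

33 mm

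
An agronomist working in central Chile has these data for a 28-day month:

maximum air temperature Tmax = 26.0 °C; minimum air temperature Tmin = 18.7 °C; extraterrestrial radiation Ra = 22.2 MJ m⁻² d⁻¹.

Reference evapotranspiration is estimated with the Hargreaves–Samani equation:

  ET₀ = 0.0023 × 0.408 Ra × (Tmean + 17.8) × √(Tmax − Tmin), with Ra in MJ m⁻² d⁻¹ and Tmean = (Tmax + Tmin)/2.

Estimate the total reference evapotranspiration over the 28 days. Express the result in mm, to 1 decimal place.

63.3 mm

Tmean = (26.0 + 18.7)/2 = 22.35 °C
0.408 Ra = 0.408 × 22.2 = 9.0576 mm/d equivalent
ET₀ = 0.0023 × 9.0576 × (22.35 + 17.8) × √7.3 = 0.0023 × 9.0576 × 40.15 × 2.7019 = 2.2599 mm/d
Over 28 days: 2.2599 × 28 = 63.277 mm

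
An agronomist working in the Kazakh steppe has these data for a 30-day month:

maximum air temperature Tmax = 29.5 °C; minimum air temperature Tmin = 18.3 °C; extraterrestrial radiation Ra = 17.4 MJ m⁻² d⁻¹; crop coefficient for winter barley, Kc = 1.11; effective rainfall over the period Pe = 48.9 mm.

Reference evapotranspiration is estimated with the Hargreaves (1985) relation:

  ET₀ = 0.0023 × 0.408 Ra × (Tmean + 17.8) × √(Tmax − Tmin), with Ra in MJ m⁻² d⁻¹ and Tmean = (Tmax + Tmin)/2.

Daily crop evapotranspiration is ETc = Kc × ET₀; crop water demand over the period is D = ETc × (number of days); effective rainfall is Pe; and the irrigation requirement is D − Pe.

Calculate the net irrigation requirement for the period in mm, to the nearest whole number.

27 mm

Tmean = (29.5 + 18.3)/2 = 23.90 °C
0.408 Ra = 0.408 × 17.4 = 7.0992 mm/d equivalent
ET₀ = 0.0023 × 7.0992 × (23.90 + 17.8) × √11.2 = 0.0023 × 7.0992 × 41.70 × 3.3466 = 2.2786 mm/d
ETc = Kc × ET₀ = 1.11 × 2.2786 = 2.5292 mm/d
Crop demand D = ETc × 30 d = 2.5292 × 30 = 75.876 mm
D − Pe = 75.876 − 48.9 = 26.976 mm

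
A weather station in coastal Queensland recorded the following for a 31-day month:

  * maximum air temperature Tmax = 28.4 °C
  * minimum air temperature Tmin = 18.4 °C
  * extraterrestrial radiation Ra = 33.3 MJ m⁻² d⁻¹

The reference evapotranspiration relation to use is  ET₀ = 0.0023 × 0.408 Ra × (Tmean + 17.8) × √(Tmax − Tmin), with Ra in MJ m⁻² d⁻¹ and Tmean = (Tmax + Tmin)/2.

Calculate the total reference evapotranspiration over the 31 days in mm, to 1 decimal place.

Tmean = (28.4 + 18.4)/2 = 23.40 °C
0.408 Ra = 0.408 × 33.3 = 13.5864 mm/d equivalent
ET₀ = 0.0023 × 13.5864 × (23.40 + 17.8) × √10.0 = 0.0023 × 13.5864 × 41.20 × 3.1623 = 4.0713 mm/d
Over 31 days: 4.0713 × 31 = 126.210 mm

126.2 mm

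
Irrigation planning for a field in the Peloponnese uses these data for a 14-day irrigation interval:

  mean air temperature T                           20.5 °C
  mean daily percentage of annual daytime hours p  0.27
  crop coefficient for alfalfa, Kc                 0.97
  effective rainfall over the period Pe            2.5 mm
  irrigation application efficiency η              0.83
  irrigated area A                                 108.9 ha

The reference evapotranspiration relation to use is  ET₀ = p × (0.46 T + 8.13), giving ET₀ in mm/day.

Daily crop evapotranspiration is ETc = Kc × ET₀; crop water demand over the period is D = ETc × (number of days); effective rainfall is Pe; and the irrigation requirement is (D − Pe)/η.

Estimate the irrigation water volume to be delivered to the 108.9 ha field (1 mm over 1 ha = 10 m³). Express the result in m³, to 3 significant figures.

81200 m³

ET₀ = 0.27 × (0.46 × 20.5 + 8.13) = 0.27 × 17.560 = 4.7412 mm/d
ETc = Kc × ET₀ = 0.97 × 4.7412 = 4.5990 mm/d
Crop demand D = ETc × 14 d = 4.5990 × 14 = 64.386 mm
D − Pe = 64.386 − 2.5 = 61.886 mm
Gross irrigation = 61.886 / 0.83 = 74.561 mm
Volume = 74.561 mm × 108.9 ha × 10 = 81196.9 m³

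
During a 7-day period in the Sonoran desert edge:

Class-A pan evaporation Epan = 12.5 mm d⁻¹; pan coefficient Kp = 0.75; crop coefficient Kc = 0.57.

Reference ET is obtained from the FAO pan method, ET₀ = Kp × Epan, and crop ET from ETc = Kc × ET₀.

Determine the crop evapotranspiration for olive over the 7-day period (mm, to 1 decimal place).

37.4 mm

ET₀ = 0.75 × 12.5 = 9.3750 mm/d
ETc = Kc × ET₀ = 0.57 × 9.3750 = 5.3438 mm/d
Over 7 days: 5.3438 × 7 = 37.407 mm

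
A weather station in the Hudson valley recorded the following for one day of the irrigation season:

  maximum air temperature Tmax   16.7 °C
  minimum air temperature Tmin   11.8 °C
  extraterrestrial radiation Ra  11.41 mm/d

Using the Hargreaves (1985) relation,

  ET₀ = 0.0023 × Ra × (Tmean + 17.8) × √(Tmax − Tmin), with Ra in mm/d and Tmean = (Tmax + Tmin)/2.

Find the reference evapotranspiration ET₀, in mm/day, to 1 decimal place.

Tmean = (16.7 + 11.8)/2 = 14.25 °C
ET₀ = 0.0023 × 11.41 × (14.25 + 17.8) × √4.9 = 0.0023 × 11.41 × 32.05 × 2.2136 = 1.8618 mm/d

1.9 mm/day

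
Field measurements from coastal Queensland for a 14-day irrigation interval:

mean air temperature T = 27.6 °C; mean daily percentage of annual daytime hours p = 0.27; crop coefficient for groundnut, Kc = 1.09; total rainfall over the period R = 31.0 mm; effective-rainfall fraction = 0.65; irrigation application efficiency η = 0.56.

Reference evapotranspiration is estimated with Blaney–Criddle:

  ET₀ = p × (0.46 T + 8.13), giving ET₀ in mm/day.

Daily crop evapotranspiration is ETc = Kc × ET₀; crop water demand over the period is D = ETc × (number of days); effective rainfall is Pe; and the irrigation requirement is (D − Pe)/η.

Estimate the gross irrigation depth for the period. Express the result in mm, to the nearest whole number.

117 mm

ET₀ = 0.27 × (0.46 × 27.6 + 8.13) = 0.27 × 20.826 = 5.6230 mm/d
ETc = Kc × ET₀ = 1.09 × 5.6230 = 6.1291 mm/d
Crop demand D = ETc × 14 d = 6.1291 × 14 = 85.807 mm
Pe = 0.65 × 31.0 = 20.150 mm
D − Pe = 85.807 − 20.150 = 65.657 mm
Gross irrigation = 65.657 / 0.56 = 117.245 mm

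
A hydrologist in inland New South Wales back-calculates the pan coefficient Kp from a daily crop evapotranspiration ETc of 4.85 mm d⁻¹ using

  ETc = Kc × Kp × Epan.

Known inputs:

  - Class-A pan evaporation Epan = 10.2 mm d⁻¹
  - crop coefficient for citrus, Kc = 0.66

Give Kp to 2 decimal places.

ETc = Kc × Kp × Epan  ⇒  Kp = ETc / (Kc × Epan)
Kp = 4.85 / (0.66 × 10.2) = 4.85 / 6.732 = 0.7204

0.72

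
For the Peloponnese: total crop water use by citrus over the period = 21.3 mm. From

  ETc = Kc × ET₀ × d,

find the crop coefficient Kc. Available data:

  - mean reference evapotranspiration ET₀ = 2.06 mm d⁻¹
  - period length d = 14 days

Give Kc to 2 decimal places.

ETc = Kc × ET₀ × d  ⇒  Kc = ETc / (ET₀ × d)
Kc = 21.3 / (2.06 × 14) = 21.3 / 28.84 = 0.7386

0.74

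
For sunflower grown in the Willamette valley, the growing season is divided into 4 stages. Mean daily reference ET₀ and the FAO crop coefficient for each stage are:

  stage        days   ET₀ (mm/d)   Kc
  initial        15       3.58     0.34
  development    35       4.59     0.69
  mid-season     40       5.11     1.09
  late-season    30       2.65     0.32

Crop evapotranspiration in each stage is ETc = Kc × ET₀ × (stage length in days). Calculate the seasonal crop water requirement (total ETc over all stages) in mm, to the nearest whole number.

377 mm

initial: 0.34 × 3.58 × 15 = 18.26 mm
development: 0.69 × 4.59 × 35 = 110.85 mm
mid-season: 1.09 × 5.11 × 40 = 222.80 mm
late-season: 0.32 × 2.65 × 30 = 25.44 mm
Seasonal total = 377.35 mm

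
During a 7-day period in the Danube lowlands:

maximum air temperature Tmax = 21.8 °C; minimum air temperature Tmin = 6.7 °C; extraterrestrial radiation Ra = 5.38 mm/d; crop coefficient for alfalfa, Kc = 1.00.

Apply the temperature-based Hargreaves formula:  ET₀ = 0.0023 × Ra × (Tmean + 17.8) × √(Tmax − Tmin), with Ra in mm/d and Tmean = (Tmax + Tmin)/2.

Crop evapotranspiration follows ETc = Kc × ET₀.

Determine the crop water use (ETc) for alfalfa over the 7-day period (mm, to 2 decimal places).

10.79 mm

Tmean = (21.8 + 6.7)/2 = 14.25 °C
ET₀ = 0.0023 × 5.38 × (14.25 + 17.8) × √15.1 = 0.0023 × 5.38 × 32.05 × 3.8859 = 1.5411 mm/d
ETc = Kc × ET₀ = 1.00 × 1.5411 = 1.5411 mm/d
Over 7 days: 1.5411 × 7 = 10.788 mm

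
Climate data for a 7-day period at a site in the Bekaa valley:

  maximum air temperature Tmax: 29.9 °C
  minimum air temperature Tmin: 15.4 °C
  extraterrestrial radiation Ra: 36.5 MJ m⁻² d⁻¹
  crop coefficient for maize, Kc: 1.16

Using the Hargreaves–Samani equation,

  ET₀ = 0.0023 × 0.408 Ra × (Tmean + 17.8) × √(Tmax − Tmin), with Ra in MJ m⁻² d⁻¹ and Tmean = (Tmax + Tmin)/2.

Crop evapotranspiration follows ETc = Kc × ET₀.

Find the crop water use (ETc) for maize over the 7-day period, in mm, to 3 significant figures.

42.8 mm

Tmean = (29.9 + 15.4)/2 = 22.65 °C
0.408 Ra = 0.408 × 36.5 = 14.8920 mm/d equivalent
ET₀ = 0.0023 × 14.8920 × (22.65 + 17.8) × √14.5 = 0.0023 × 14.8920 × 40.45 × 3.8079 = 5.2758 mm/d
ETc = Kc × ET₀ = 1.16 × 5.2758 = 6.1199 mm/d
Over 7 days: 6.1199 × 7 = 42.839 mm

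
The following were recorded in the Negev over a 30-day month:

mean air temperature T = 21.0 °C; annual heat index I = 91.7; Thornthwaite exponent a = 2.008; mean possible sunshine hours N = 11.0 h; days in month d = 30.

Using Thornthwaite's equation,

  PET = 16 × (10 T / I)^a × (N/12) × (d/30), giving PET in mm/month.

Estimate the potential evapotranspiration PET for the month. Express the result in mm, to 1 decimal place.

10T/I = 10 × 21.0 / 91.7 = 2.2901
(10T/I)^a = 2.2901^2.008 = 5.2794
Uncorrected PET = 16 × 5.2794 = 84.470 mm
Correction = (N/12)(d/30) = (11.0/12)(30/30) = 0.9167
PET = 84.470 × 0.9167 = 77.434 mm/month

77.4 mm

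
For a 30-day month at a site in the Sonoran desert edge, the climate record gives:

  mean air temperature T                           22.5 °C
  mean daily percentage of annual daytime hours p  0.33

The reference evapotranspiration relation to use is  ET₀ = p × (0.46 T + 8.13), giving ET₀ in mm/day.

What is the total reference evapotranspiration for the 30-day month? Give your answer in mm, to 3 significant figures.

ET₀ = 0.33 × (0.46 × 22.5 + 8.13) = 0.33 × 18.480 = 6.0984 mm/d
Monthly total = 6.0984 × 30 = 182.952 mm

183 mm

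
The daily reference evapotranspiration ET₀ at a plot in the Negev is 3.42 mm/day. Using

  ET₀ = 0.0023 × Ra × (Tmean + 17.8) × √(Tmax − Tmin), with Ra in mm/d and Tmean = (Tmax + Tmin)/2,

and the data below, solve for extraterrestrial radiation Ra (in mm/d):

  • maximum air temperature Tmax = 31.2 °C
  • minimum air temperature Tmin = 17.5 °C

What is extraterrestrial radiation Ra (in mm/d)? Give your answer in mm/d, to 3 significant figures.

9.53 mm/d

Tmean = 24.35 °C; √ΔT = 3.7014
Ra = ET₀ / [0.0023 × (Tmean+17.8) × √ΔT] = 3.42 / (0.0023 × 42.15 × 3.7014) = 9.531 mm/d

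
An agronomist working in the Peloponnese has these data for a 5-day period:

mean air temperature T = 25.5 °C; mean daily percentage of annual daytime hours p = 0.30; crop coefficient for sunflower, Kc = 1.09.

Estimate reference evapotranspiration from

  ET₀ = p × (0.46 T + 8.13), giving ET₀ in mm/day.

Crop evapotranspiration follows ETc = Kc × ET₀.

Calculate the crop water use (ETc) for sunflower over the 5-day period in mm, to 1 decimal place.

ET₀ = 0.30 × (0.46 × 25.5 + 8.13) = 0.30 × 19.860 = 5.9580 mm/d
ETc = Kc × ET₀ = 1.09 × 5.9580 = 6.4942 mm/d
Over 5 days: 6.4942 × 5 = 32.471 mm

32.5 mm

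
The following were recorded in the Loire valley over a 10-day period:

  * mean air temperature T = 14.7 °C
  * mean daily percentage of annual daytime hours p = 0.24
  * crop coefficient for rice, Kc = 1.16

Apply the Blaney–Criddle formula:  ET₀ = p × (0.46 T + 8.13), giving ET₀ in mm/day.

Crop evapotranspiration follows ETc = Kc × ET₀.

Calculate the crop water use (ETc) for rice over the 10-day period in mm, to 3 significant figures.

41.5 mm

ET₀ = 0.24 × (0.46 × 14.7 + 8.13) = 0.24 × 14.892 = 3.5741 mm/d
ETc = Kc × ET₀ = 1.16 × 3.5741 = 4.1460 mm/d
Over 10 days: 4.1460 × 10 = 41.460 mm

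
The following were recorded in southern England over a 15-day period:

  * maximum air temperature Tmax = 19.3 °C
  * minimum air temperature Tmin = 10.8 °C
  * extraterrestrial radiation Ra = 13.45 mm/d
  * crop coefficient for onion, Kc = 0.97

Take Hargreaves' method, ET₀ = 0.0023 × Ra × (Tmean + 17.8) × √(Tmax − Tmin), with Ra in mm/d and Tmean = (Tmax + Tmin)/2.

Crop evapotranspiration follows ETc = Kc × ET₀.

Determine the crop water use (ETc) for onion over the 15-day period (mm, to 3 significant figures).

Tmean = (19.3 + 10.8)/2 = 15.05 °C
ET₀ = 0.0023 × 13.45 × (15.05 + 17.8) × √8.5 = 0.0023 × 13.45 × 32.85 × 2.9155 = 2.9628 mm/d
ETc = Kc × ET₀ = 0.97 × 2.9628 = 2.8739 mm/d
Over 15 days: 2.8739 × 15 = 43.109 mm

43.1 mm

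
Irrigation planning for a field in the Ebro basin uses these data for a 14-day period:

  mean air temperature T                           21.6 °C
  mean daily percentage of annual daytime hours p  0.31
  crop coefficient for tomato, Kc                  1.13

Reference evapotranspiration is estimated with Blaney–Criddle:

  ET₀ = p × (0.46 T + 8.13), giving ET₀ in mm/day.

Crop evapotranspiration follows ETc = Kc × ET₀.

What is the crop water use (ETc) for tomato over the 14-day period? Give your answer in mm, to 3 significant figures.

ET₀ = 0.31 × (0.46 × 21.6 + 8.13) = 0.31 × 18.066 = 5.6005 mm/d
ETc = Kc × ET₀ = 1.13 × 5.6005 = 6.3286 mm/d
Over 14 days: 6.3286 × 14 = 88.600 mm

88.6 mm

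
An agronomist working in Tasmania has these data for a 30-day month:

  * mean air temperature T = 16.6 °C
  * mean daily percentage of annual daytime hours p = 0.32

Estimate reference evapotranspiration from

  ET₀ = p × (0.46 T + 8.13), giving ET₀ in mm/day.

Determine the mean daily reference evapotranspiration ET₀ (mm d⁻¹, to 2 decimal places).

ET₀ = 0.32 × (0.46 × 16.6 + 8.13) = 0.32 × 15.766 = 5.0451 mm/d

5.05 mm d⁻¹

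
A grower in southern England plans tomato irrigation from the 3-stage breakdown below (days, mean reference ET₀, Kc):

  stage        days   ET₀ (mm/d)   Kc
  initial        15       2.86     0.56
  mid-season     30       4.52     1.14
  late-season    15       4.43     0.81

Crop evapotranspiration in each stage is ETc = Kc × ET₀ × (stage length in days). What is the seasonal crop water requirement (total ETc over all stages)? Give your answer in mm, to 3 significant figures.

initial: 0.56 × 2.86 × 15 = 24.02 mm
mid-season: 1.14 × 4.52 × 30 = 154.58 mm
late-season: 0.81 × 4.43 × 15 = 53.82 mm
Seasonal total = 232.42 mm

232 mm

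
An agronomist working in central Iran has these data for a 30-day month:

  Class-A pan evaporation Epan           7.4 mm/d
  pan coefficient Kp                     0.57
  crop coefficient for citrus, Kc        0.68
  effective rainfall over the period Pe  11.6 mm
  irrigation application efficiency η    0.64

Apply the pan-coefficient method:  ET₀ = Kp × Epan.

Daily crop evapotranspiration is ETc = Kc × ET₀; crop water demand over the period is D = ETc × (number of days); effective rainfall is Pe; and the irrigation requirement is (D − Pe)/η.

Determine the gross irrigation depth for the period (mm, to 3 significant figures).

116 mm

ET₀ = 0.57 × 7.4 = 4.2180 mm/d
ETc = Kc × ET₀ = 0.68 × 4.2180 = 2.8682 mm/d
Crop demand D = ETc × 30 d = 2.8682 × 30 = 86.046 mm
D − Pe = 86.046 − 11.6 = 74.446 mm
Gross irrigation = 74.446 / 0.64 = 116.322 mm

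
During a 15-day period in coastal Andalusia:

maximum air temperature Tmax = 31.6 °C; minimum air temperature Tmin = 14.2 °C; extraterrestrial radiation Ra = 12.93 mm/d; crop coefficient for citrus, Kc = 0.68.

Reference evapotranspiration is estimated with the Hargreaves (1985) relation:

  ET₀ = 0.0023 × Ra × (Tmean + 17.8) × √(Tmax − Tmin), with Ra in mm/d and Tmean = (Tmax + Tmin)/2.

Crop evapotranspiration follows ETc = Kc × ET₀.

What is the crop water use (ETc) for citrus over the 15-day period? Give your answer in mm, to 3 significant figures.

Tmean = (31.6 + 14.2)/2 = 22.90 °C
ET₀ = 0.0023 × 12.93 × (22.90 + 17.8) × √17.4 = 0.0023 × 12.93 × 40.70 × 4.1713 = 5.0488 mm/d
ETc = Kc × ET₀ = 0.68 × 5.0488 = 3.4332 mm/d
Over 15 days: 3.4332 × 15 = 51.498 mm

51.5 mm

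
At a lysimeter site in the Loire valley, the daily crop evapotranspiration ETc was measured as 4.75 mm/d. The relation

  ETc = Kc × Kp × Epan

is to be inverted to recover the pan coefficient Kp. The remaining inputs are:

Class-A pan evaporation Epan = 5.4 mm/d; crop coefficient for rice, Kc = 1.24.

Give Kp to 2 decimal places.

0.71

ETc = Kc × Kp × Epan  ⇒  Kp = ETc / (Kc × Epan)
Kp = 4.75 / (1.24 × 5.4) = 4.75 / 6.696 = 0.7094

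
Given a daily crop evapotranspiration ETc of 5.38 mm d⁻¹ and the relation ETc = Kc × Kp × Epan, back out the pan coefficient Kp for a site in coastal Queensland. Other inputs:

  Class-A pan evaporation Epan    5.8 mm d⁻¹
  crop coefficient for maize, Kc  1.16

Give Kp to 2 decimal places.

0.80

ETc = Kc × Kp × Epan  ⇒  Kp = ETc / (Kc × Epan)
Kp = 5.38 / (1.16 × 5.8) = 5.38 / 6.728 = 0.7996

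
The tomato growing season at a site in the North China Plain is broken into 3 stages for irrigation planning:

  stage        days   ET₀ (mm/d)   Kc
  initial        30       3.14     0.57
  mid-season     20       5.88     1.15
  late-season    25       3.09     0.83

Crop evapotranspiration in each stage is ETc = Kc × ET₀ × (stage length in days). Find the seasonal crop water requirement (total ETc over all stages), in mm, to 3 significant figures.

initial: 0.57 × 3.14 × 30 = 53.69 mm
mid-season: 1.15 × 5.88 × 20 = 135.24 mm
late-season: 0.83 × 3.09 × 25 = 64.12 mm
Seasonal total = 253.05 mm

253 mm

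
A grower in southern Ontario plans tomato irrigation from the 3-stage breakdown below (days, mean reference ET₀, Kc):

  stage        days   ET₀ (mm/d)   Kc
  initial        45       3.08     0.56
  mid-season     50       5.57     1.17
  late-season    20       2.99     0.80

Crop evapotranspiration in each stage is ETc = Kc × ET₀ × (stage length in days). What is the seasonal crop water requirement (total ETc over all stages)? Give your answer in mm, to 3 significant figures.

initial: 0.56 × 3.08 × 45 = 77.62 mm
mid-season: 1.17 × 5.57 × 50 = 325.85 mm
late-season: 0.80 × 2.99 × 20 = 47.84 mm
Seasonal total = 451.31 mm

451 mm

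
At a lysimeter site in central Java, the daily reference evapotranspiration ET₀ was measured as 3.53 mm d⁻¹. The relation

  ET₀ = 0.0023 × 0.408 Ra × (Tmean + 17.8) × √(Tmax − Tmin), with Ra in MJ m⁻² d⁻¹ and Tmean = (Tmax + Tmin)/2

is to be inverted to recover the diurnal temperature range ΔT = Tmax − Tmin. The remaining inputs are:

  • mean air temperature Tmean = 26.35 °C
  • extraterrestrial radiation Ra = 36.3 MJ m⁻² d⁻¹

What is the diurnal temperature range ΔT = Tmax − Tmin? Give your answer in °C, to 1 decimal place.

5.5 °C

√ΔT = ET₀ / [0.0023 × 0.408 × Ra × (Tmean+17.8)] = 3.53 / (0.0023 × 14.8104 × 44.15) = 2.3472
ΔT = 2.3472² = 5.509 °C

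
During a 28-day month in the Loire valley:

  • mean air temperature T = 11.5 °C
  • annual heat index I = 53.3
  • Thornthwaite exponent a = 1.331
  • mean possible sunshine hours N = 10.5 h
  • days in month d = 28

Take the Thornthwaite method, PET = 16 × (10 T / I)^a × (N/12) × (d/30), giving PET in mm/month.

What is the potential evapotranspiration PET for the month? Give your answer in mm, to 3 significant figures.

10T/I = 10 × 11.5 / 53.3 = 2.1576
(10T/I)^a = 2.1576^1.331 = 2.7830
Uncorrected PET = 16 × 2.7830 = 44.528 mm
Correction = (N/12)(d/30) = (10.5/12)(28/30) = 0.8167
PET = 44.528 × 0.8167 = 36.366 mm/month

36.4 mm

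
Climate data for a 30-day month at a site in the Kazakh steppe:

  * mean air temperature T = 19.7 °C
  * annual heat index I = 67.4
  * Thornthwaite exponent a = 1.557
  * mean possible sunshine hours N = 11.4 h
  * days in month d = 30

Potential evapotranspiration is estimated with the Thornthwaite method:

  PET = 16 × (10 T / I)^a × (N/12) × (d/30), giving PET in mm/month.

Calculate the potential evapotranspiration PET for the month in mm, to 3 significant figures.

80.7 mm

10T/I = 10 × 19.7 / 67.4 = 2.9228
(10T/I)^a = 2.9228^1.557 = 5.3119
Uncorrected PET = 16 × 5.3119 = 84.990 mm
Correction = (N/12)(d/30) = (11.4/12)(30/30) = 0.9500
PET = 84.990 × 0.9500 = 80.741 mm/month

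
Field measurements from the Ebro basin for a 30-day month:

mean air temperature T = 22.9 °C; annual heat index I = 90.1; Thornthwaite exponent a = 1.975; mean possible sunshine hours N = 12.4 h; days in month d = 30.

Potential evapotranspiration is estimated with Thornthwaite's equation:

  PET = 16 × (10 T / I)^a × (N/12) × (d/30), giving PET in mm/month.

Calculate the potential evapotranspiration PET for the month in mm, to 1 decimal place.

10T/I = 10 × 22.9 / 90.1 = 2.5416
(10T/I)^a = 2.5416^1.975 = 6.3108
Uncorrected PET = 16 × 6.3108 = 100.973 mm
Correction = (N/12)(d/30) = (12.4/12)(30/30) = 1.0333
PET = 100.973 × 1.0333 = 104.335 mm/month

104.3 mm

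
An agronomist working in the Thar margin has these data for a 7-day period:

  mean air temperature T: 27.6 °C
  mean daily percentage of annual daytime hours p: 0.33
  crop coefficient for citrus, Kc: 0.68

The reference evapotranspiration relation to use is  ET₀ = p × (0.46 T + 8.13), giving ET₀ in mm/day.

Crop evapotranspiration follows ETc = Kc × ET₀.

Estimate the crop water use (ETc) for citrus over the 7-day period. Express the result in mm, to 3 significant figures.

ET₀ = 0.33 × (0.46 × 27.6 + 8.13) = 0.33 × 20.826 = 6.8726 mm/d
ETc = Kc × ET₀ = 0.68 × 6.8726 = 4.6734 mm/d
Over 7 days: 4.6734 × 7 = 32.714 mm

32.7 mm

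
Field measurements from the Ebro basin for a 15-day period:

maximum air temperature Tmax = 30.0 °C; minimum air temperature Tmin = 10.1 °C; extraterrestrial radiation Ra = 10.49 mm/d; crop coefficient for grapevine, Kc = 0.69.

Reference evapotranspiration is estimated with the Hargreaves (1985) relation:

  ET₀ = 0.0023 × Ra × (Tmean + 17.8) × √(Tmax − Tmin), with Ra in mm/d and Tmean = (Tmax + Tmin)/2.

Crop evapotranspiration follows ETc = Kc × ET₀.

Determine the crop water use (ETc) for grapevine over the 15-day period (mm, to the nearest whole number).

42 mm

Tmean = (30.0 + 10.1)/2 = 20.05 °C
ET₀ = 0.0023 × 10.49 × (20.05 + 17.8) × √19.9 = 0.0023 × 10.49 × 37.85 × 4.4609 = 4.0737 mm/d
ETc = Kc × ET₀ = 0.69 × 4.0737 = 2.8109 mm/d
Over 15 days: 2.8109 × 15 = 42.164 mm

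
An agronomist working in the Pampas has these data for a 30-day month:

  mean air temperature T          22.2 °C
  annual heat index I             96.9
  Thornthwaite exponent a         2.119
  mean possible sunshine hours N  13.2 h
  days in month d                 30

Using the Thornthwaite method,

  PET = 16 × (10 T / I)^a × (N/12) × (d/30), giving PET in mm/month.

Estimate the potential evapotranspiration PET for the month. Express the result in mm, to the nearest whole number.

102 mm

10T/I = 10 × 22.2 / 96.9 = 2.2910
(10T/I)^a = 2.2910^2.119 = 5.7929
Uncorrected PET = 16 × 5.7929 = 92.686 mm
Correction = (N/12)(d/30) = (13.2/12)(30/30) = 1.1000
PET = 92.686 × 1.1000 = 101.955 mm/month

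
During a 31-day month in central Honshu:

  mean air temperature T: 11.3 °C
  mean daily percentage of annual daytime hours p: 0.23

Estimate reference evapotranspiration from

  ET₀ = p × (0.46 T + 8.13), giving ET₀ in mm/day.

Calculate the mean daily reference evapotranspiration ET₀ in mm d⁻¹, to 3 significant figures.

ET₀ = 0.23 × (0.46 × 11.3 + 8.13) = 0.23 × 13.328 = 3.0654 mm/d

3.07 mm d⁻¹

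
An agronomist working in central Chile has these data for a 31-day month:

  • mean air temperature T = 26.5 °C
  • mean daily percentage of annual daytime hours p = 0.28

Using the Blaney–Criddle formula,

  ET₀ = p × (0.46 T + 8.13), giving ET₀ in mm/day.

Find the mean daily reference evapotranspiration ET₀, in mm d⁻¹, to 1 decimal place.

5.7 mm d⁻¹

ET₀ = 0.28 × (0.46 × 26.5 + 8.13) = 0.28 × 20.320 = 5.6896 mm/d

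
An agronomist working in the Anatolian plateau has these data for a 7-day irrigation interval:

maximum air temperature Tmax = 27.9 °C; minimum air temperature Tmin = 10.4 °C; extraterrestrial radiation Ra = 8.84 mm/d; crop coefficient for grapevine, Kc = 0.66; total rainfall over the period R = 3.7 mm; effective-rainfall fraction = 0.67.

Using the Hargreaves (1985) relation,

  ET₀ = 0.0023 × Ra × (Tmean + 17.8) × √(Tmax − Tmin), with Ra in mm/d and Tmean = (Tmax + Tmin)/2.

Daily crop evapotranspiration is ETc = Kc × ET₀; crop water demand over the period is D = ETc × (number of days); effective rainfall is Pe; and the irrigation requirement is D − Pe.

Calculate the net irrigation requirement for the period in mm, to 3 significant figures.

Tmean = (27.9 + 10.4)/2 = 19.15 °C
ET₀ = 0.0023 × 8.84 × (19.15 + 17.8) × √17.5 = 0.0023 × 8.84 × 36.95 × 4.1833 = 3.1428 mm/d
ETc = Kc × ET₀ = 0.66 × 3.1428 = 2.0742 mm/d
Crop demand D = ETc × 7 d = 2.0742 × 7 = 14.519 mm
Pe = 0.67 × 3.7 = 2.479 mm
D − Pe = 14.519 − 2.479 = 12.040 mm

12.0 mm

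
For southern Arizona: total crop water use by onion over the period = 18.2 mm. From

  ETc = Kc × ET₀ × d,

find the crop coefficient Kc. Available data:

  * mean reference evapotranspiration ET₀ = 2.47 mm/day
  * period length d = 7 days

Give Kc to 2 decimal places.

ETc = Kc × ET₀ × d  ⇒  Kc = ETc / (ET₀ × d)
Kc = 18.2 / (2.47 × 7) = 18.2 / 17.29 = 1.0526

1.05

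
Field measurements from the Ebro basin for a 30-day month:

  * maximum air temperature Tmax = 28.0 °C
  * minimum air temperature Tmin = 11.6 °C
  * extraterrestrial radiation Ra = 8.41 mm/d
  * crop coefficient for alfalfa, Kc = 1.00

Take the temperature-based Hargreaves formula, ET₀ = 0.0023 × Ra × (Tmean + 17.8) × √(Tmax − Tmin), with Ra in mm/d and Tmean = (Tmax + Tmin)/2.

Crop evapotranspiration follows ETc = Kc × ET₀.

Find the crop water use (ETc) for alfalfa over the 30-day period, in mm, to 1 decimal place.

Tmean = (28.0 + 11.6)/2 = 19.80 °C
ET₀ = 0.0023 × 8.41 × (19.80 + 17.8) × √16.4 = 0.0023 × 8.41 × 37.60 × 4.0497 = 2.9453 mm/d
ETc = Kc × ET₀ = 1.00 × 2.9453 = 2.9453 mm/d
Over 30 days: 2.9453 × 30 = 88.359 mm

88.4 mm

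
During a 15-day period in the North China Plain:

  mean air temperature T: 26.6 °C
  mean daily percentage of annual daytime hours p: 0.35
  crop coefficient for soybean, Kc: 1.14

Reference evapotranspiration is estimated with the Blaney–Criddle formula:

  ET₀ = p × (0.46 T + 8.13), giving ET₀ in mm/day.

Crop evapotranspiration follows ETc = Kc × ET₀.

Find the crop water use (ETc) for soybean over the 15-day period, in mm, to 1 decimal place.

ET₀ = 0.35 × (0.46 × 26.6 + 8.13) = 0.35 × 20.366 = 7.1281 mm/d
ETc = Kc × ET₀ = 1.14 × 7.1281 = 8.1260 mm/d
Over 15 days: 8.1260 × 15 = 121.890 mm

121.9 mm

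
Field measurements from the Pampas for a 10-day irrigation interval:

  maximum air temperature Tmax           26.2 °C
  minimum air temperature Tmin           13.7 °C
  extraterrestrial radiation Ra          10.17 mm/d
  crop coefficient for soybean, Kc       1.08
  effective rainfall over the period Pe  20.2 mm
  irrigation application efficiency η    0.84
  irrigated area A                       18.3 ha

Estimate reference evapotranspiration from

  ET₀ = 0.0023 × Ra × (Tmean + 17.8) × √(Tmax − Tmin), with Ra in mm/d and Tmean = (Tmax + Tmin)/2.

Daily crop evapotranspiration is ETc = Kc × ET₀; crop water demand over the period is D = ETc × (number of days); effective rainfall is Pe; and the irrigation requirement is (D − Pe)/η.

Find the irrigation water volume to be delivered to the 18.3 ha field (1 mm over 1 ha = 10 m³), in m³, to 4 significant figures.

2945 m³

Tmean = (26.2 + 13.7)/2 = 19.95 °C
ET₀ = 0.0023 × 10.17 × (19.95 + 17.8) × √12.5 = 0.0023 × 10.17 × 37.75 × 3.5355 = 3.1219 mm/d
ETc = Kc × ET₀ = 1.08 × 3.1219 = 3.3717 mm/d
Crop demand D = ETc × 10 d = 3.3717 × 10 = 33.717 mm
D − Pe = 33.717 − 20.2 = 13.517 mm
Gross irrigation = 13.517 / 0.84 = 16.092 mm
Volume = 16.092 mm × 18.3 ha × 10 = 2944.8 m³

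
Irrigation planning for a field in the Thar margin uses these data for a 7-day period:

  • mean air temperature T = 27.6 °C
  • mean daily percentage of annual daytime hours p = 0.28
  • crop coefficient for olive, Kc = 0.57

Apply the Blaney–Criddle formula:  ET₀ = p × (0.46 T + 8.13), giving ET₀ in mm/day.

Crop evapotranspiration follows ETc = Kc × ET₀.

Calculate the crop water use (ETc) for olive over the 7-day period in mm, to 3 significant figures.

23.3 mm

ET₀ = 0.28 × (0.46 × 27.6 + 8.13) = 0.28 × 20.826 = 5.8313 mm/d
ETc = Kc × ET₀ = 0.57 × 5.8313 = 3.3238 mm/d
Over 7 days: 3.3238 × 7 = 23.267 mm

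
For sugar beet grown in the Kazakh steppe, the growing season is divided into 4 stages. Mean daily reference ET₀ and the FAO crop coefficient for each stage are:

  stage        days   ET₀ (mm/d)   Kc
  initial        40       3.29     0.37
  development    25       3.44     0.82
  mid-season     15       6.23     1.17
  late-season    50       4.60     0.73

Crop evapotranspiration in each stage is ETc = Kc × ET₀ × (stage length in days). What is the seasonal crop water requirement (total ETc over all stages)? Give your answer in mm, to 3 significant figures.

396 mm

initial: 0.37 × 3.29 × 40 = 48.69 mm
development: 0.82 × 3.44 × 25 = 70.52 mm
mid-season: 1.17 × 6.23 × 15 = 109.34 mm
late-season: 0.73 × 4.60 × 50 = 167.90 mm
Seasonal total = 396.45 mm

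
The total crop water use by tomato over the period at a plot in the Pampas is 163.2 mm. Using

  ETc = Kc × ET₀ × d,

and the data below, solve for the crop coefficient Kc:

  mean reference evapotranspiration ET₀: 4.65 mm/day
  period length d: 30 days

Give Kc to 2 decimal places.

ETc = Kc × ET₀ × d  ⇒  Kc = ETc / (ET₀ × d)
Kc = 163.2 / (4.65 × 30) = 163.2 / 139.50 = 1.1699

1.17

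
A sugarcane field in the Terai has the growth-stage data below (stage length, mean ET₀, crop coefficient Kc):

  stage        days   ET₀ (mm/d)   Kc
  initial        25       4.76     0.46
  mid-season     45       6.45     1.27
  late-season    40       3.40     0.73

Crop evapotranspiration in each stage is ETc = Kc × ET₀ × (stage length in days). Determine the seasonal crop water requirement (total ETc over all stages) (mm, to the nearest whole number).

523 mm

initial: 0.46 × 4.76 × 25 = 54.74 mm
mid-season: 1.27 × 6.45 × 45 = 368.62 mm
late-season: 0.73 × 3.40 × 40 = 99.28 mm
Seasonal total = 522.64 mm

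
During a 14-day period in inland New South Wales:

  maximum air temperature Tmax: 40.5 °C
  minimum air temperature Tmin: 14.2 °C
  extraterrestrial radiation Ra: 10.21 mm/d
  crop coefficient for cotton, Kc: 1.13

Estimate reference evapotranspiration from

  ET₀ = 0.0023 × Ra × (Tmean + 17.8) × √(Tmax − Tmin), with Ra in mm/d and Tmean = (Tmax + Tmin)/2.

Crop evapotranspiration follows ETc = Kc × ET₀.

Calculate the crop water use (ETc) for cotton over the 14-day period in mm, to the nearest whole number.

Tmean = (40.5 + 14.2)/2 = 27.35 °C
ET₀ = 0.0023 × 10.21 × (27.35 + 17.8) × √26.3 = 0.0023 × 10.21 × 45.15 × 5.1284 = 5.4374 mm/d
ETc = Kc × ET₀ = 1.13 × 5.4374 = 6.1443 mm/d
Over 14 days: 6.1443 × 14 = 86.020 mm

86 mm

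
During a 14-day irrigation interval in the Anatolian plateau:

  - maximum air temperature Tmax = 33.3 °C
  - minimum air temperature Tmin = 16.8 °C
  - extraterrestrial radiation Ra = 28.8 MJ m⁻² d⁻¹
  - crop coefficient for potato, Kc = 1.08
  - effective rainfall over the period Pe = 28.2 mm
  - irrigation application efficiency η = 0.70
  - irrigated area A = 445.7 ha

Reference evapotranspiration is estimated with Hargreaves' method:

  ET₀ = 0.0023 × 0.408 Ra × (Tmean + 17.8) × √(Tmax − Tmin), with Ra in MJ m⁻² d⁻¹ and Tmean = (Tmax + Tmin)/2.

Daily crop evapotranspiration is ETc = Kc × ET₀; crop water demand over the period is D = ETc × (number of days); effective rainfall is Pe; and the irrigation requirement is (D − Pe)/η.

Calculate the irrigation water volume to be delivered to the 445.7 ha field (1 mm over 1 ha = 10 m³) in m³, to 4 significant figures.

Tmean = (33.3 + 16.8)/2 = 25.05 °C
0.408 Ra = 0.408 × 28.8 = 11.7504 mm/d equivalent
ET₀ = 0.0023 × 11.7504 × (25.05 + 17.8) × √16.5 = 0.0023 × 11.7504 × 42.85 × 4.0620 = 4.7040 mm/d
ETc = Kc × ET₀ = 1.08 × 4.7040 = 5.0803 mm/d
Crop demand D = ETc × 14 d = 5.0803 × 14 = 71.124 mm
D − Pe = 71.124 − 28.2 = 42.924 mm
Gross irrigation = 42.924 / 0.70 = 61.320 mm
Volume = 61.320 mm × 445.7 ha × 10 = 273303.2 m³

273300 m³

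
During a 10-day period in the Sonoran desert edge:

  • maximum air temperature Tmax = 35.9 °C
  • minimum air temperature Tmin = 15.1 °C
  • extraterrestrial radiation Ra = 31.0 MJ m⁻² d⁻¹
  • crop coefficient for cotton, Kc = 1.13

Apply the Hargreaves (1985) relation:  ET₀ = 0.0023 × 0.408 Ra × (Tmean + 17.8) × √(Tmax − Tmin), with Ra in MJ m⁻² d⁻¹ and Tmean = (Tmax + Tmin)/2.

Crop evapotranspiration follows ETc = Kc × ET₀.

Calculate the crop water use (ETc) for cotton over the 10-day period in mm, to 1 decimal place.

64.9 mm

Tmean = (35.9 + 15.1)/2 = 25.50 °C
0.408 Ra = 0.408 × 31.0 = 12.6480 mm/d equivalent
ET₀ = 0.0023 × 12.6480 × (25.50 + 17.8) × √20.8 = 0.0023 × 12.6480 × 43.30 × 4.5607 = 5.7447 mm/d
ETc = Kc × ET₀ = 1.13 × 5.7447 = 6.4915 mm/d
Over 10 days: 6.4915 × 10 = 64.915 mm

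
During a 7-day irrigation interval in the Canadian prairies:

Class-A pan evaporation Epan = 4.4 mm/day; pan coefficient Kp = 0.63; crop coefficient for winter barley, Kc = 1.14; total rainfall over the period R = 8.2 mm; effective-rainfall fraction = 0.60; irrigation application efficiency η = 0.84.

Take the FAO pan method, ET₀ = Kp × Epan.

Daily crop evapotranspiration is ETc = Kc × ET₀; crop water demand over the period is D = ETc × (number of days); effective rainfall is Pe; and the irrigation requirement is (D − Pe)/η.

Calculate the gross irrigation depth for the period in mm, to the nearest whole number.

ET₀ = 0.63 × 4.4 = 2.7720 mm/d
ETc = Kc × ET₀ = 1.14 × 2.7720 = 3.1601 mm/d
Crop demand D = ETc × 7 d = 3.1601 × 7 = 22.121 mm
Pe = 0.60 × 8.2 = 4.920 mm
D − Pe = 22.121 − 4.920 = 17.201 mm
Gross irrigation = 17.201 / 0.84 = 20.477 mm

20 mm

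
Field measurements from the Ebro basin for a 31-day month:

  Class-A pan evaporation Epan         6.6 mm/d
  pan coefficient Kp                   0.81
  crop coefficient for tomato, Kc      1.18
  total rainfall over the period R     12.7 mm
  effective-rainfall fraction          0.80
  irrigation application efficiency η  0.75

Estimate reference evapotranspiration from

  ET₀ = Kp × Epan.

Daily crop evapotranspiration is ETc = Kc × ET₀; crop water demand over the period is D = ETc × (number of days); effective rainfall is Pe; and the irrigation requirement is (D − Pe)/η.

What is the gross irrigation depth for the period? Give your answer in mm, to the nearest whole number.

ET₀ = 0.81 × 6.6 = 5.3460 mm/d
ETc = Kc × ET₀ = 1.18 × 5.3460 = 6.3083 mm/d
Crop demand D = ETc × 31 d = 6.3083 × 31 = 195.557 mm
Pe = 0.80 × 12.7 = 10.160 mm
D − Pe = 195.557 − 10.160 = 185.397 mm
Gross irrigation = 185.397 / 0.75 = 247.196 mm

247 mm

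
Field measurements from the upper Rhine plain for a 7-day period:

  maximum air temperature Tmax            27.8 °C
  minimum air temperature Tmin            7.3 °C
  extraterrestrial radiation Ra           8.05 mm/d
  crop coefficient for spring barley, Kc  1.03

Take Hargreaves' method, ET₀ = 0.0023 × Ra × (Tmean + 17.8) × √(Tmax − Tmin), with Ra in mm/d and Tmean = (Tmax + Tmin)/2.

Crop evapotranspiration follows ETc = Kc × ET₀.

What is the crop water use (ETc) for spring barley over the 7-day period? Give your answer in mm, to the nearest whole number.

21 mm

Tmean = (27.8 + 7.3)/2 = 17.55 °C
ET₀ = 0.0023 × 8.05 × (17.55 + 17.8) × √20.5 = 0.0023 × 8.05 × 35.35 × 4.5277 = 2.9634 mm/d
ETc = Kc × ET₀ = 1.03 × 2.9634 = 3.0523 mm/d
Over 7 days: 3.0523 × 7 = 21.366 mm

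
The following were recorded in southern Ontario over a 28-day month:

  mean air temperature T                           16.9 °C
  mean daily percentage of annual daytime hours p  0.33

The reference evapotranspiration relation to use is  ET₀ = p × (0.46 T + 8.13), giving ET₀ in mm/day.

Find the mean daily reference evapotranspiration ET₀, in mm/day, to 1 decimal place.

ET₀ = 0.33 × (0.46 × 16.9 + 8.13) = 0.33 × 15.904 = 5.2483 mm/d

5.2 mm/day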